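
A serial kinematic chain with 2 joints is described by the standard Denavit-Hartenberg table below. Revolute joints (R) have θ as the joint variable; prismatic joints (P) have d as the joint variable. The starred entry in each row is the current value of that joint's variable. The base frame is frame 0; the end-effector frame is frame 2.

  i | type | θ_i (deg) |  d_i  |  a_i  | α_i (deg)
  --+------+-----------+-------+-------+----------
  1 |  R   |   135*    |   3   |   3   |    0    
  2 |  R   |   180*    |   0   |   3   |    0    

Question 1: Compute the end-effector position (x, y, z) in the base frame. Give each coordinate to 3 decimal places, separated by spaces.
after link 1: o_1 = (-2.1213, 2.1213, 3.0000)
after link 2: o_2 = (-0.0000, -0.0000, 3.0000)

-0.000 -0.000 3.000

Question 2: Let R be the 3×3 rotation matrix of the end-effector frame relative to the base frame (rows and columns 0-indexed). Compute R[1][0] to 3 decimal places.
End-effector x-axis (col 0 of R) = (0.7071,-0.7071,0.0000)
R[1][0] = -0.7071

-0.707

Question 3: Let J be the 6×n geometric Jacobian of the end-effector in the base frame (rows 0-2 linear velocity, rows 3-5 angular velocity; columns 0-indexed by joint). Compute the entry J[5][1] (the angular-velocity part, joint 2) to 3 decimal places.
axis z_1 = (0.0000,0.0000,1.0000); lever o_n−o_1 = (2.1213,-2.1213,0.0000)
cross product → J_v[:, 1] = (2.1213,2.1213,-0.0000)
J_ω[:, 1] = z_1
entry J[5][1] = 1.0000

1.000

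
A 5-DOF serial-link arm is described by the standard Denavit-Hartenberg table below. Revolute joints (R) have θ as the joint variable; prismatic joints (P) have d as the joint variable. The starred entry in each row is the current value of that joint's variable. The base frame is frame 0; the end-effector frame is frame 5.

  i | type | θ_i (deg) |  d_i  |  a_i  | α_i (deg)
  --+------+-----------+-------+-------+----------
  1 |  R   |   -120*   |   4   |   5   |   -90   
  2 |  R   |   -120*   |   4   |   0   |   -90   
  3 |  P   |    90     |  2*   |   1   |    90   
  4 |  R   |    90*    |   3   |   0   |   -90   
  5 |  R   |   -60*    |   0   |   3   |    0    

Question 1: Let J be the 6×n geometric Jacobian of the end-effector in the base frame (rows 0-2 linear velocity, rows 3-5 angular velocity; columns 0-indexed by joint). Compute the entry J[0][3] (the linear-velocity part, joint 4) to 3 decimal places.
1.299

axis z_3 = (0.2500,0.4330,0.8660); lever o_n−o_3 = (0.7500,1.2990,5.5981)
cross product → J_v[:, 3] = (1.2990,-0.7500,0.0000)
J_ω[:, 3] = z_3
entry J[0][3] = 1.2990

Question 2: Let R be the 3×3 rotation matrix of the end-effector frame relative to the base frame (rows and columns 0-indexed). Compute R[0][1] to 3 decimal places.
End-effector y-axis (col 1 of R) = (-0.5000,-0.8660,-0.0000)
R[0][1] = -0.5000

-0.500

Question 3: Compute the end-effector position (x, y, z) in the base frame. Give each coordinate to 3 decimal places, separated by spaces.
after link 1: o_1 = (-2.5000, -4.3301, 4.0000)
after link 2: o_2 = (0.9641, -6.3301, 4.0000)
after link 3: o_3 = (-0.7679, -7.3301, 5.0000)
after link 4: o_4 = (-0.0179, -6.0311, 7.5981)
after link 5: o_5 = (-0.0179, -6.0311, 10.5981)

-0.018 -6.031 10.598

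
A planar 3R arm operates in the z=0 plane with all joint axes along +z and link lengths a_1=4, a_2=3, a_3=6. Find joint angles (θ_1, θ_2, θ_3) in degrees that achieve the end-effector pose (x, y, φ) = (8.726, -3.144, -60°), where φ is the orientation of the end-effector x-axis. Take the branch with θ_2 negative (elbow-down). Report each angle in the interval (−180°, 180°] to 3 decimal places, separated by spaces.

wrist centre = target − a_3·(cos φ, sin φ) = (5.7260, 2.0522)
cos θ_2 = (36.9984−4²−3²)/(2·4·3) = 0.4999; θ_2 = -60.0044° (elbow-down)
β = atan2(2.0522,5.7260) = 19.7173°; ψ = atan2(-2.5982,5.4998) = -25.2868°
θ_1 = β − ψ = 45.0040°
θ_3 = φ − θ_1 − θ_2 = -44.9997° (wrapped to (-180°,180°])

45.004 -60.004 -45.000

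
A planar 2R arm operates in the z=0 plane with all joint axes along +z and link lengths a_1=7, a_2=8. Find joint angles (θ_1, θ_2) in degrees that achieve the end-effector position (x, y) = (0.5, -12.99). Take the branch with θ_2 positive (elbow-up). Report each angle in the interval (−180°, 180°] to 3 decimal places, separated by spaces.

-120.003 60.006

cos θ_2 = (168.9901−7²−8²)/(2·7·8) = 0.4999; θ_2 = 60.0058° (elbow-up)
β = atan2(-12.9900,0.5000) = -87.7957°; ψ = atan2(6.9286,10.9993) = 32.2074°
θ_1 = β − ψ = -120.0031°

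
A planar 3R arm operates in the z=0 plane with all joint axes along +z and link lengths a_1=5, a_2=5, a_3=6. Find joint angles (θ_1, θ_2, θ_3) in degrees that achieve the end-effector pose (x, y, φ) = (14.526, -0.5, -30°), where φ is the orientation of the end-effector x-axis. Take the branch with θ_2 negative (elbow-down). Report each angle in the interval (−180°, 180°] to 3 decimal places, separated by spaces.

30.006 -30.012 -29.994

wrist centre = target − a_3·(cos φ, sin φ) = (9.3298, 2.5000)
cos θ_2 = (93.2961−5²−5²)/(2·5·5) = 0.8659; θ_2 = -30.0119° (elbow-down)
β = atan2(2.5000,9.3298) = 15.0004°; ψ = atan2(-2.5009,9.3296) = -15.0060°
θ_1 = β − ψ = 30.0064°
θ_3 = φ − θ_1 − θ_2 = -29.9945° (wrapped to (-180°,180°])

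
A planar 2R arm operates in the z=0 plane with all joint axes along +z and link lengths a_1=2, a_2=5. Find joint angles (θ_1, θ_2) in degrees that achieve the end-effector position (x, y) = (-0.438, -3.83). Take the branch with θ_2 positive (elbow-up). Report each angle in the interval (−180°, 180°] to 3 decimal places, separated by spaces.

cos θ_2 = (14.8607−2²−5²)/(2·2·5) = -0.7070; θ_2 = 134.9883° (elbow-up)
β = atan2(-3.8300,-0.4380) = -96.5240°; ψ = atan2(3.5363,-1.5348) = 113.4619°
θ_1 = β − ψ = -209.9860°

150.014 134.988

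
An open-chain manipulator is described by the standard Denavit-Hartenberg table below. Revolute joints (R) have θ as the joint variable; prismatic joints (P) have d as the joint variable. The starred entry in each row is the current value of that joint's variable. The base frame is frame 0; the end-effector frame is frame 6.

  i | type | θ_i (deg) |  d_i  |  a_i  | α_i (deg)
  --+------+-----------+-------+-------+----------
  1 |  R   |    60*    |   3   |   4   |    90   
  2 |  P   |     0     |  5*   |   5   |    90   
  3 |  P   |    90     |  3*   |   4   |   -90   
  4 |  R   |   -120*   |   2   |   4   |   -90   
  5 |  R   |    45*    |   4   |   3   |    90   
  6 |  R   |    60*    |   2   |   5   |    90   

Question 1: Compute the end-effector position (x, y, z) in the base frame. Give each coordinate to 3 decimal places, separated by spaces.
14.751 2.424 -12.222

after link 1: o_1 = (2.0000, 3.4641, 3.0000)
after link 2: o_2 = (8.8301, 5.2942, 3.0000)
after link 3: o_3 = (12.2942, 3.2942, 0.0000)
after link 4: o_4 = (9.5622, 2.5622, -3.4641)
after link 5: o_5 = (12.7043, 3.1976, -7.3012)
after link 6: o_6 = (14.7508, 2.4243, -12.2220)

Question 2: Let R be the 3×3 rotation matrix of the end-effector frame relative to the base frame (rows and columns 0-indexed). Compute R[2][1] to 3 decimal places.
-0.612

End-effector y-axis (col 1 of R) = (-0.6597,-0.4356,-0.6124)
R[2][1] = -0.6124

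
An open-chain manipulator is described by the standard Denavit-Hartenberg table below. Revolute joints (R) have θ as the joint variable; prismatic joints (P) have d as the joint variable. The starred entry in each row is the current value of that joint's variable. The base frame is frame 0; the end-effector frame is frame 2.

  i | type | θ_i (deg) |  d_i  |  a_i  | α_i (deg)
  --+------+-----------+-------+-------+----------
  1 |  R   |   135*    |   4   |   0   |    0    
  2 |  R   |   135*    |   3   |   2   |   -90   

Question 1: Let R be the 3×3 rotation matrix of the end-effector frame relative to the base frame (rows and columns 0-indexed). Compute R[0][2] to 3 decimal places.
End-effector z-axis (col 2 of R) = (1.0000,-0.0000,0.0000)
R[0][2] = 1.0000

1.000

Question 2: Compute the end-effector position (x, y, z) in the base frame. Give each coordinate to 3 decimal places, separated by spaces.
after link 1: o_1 = (0.0000, 0.0000, 4.0000)
after link 2: o_2 = (-0.0000, -2.0000, 7.0000)

-0.000 -2.000 7.000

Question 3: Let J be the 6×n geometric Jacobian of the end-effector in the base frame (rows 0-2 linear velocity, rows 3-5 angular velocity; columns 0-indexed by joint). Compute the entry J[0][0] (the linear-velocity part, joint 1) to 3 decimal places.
axis z_0 = ẑ; lever o_n−o_0 = (-0.0000,-2.0000,7.0000)
cross product → J_v[:, 0] = (2.0000,-0.0000,0.0000)
J_ω[:, 0] = z_0
entry J[0][0] = 2.0000

2.000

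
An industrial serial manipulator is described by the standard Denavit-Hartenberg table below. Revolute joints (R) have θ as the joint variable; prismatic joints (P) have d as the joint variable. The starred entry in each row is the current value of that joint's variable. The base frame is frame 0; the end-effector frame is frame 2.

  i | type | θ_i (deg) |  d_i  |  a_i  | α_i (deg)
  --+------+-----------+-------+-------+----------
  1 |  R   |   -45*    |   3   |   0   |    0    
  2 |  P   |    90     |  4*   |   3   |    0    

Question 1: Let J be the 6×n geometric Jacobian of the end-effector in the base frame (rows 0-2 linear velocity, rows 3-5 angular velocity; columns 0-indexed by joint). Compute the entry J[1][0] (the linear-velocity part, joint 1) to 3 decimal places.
2.121

axis z_0 = ẑ; lever o_n−o_0 = (2.1213,2.1213,7.0000)
cross product → J_v[:, 0] = (-2.1213,2.1213,0.0000)
J_ω[:, 0] = z_0
entry J[1][0] = 2.1213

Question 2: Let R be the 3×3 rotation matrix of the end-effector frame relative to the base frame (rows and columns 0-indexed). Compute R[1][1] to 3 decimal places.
0.707

End-effector y-axis (col 1 of R) = (-0.7071,0.7071,0.0000)
R[1][1] = 0.7071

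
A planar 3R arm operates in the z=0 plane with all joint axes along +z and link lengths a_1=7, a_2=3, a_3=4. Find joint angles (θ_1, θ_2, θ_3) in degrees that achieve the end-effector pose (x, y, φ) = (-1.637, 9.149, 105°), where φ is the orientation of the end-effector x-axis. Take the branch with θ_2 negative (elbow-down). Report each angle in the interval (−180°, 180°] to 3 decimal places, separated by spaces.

119.993 -135.010 120.017

wrist centre = target − a_3·(cos φ, sin φ) = (-0.6017, 5.2853)
cos θ_2 = (28.2964−7²−3²)/(2·7·3) = -0.7072; θ_2 = -135.0098° (elbow-down)
β = atan2(5.2853,-0.6017) = 96.4951°; ψ = atan2(-2.1210,4.8783) = -23.4981°
θ_1 = β − ψ = 119.9932°
θ_3 = φ − θ_1 − θ_2 = 120.0167° (wrapped to (-180°,180°])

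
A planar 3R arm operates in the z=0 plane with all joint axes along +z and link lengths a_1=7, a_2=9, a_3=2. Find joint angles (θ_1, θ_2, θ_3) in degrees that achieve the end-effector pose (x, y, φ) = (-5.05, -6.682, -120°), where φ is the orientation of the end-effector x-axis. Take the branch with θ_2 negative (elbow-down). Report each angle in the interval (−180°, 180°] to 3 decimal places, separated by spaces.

-44.997 -135.000 59.997

wrist centre = target − a_3·(cos φ, sin φ) = (-4.0500, -4.9499)
cos θ_2 = (40.9045−7²−9²)/(2·7·9) = -0.7071; θ_2 = -135.0000° (elbow-down)
β = atan2(-4.9499,-4.0500) = -129.2897°; ψ = atan2(-6.3640,0.6360) = -84.2926°
θ_1 = β − ψ = -44.9971°
θ_3 = φ − θ_1 − θ_2 = 59.9971° (wrapped to (-180°,180°])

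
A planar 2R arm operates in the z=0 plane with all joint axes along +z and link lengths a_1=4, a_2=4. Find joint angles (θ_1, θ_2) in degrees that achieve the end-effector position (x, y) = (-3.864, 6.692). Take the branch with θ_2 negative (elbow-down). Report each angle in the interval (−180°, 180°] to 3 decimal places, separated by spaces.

cos θ_2 = (59.7134−4²−4²)/(2·4·4) = 0.8660; θ_2 = -29.9980° (elbow-down)
β = atan2(6.6920,-3.8640) = 120.0024°; ψ = atan2(-1.9999,7.4642) = -14.9990°
θ_1 = β − ψ = 135.0014°

135.001 -29.998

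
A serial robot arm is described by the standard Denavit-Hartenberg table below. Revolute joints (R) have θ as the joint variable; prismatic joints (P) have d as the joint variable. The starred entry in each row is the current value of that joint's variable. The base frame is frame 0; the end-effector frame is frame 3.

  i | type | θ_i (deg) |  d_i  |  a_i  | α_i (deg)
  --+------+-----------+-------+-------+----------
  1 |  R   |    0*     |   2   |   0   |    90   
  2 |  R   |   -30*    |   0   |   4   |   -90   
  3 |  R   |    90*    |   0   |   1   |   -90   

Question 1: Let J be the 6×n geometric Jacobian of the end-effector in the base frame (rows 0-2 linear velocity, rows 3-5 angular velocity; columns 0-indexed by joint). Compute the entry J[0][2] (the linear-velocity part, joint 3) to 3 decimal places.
-0.866

axis z_2 = (0.5000,-0.0000,0.8660); lever o_n−o_2 = (0.0000,1.0000,-0.0000)
cross product → J_v[:, 2] = (-0.8660,0.0000,0.5000)
J_ω[:, 2] = z_2
entry J[0][2] = -0.8660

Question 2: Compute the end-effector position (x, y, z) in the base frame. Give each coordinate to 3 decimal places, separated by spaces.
after link 1: o_1 = (0.0000, 0.0000, 2.0000)
after link 2: o_2 = (3.4641, -0.0000, 0.0000)
after link 3: o_3 = (3.4641, 1.0000, 0.0000)

3.464 1.000 0.000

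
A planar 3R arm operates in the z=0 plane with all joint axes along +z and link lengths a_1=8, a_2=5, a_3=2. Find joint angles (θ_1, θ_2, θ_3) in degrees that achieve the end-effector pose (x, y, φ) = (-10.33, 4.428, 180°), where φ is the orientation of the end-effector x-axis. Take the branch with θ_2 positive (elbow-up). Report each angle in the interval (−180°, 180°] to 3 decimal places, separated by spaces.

120.000 90.003 -30.003

wrist centre = target − a_3·(cos φ, sin φ) = (-8.3300, 4.4280)
cos θ_2 = (88.9961−8²−5²)/(2·8·5) = -0.0000; θ_2 = 90.0028° (elbow-up)
β = atan2(4.4280,-8.3300) = 152.0061°; ψ = atan2(5.0000,7.9998) = 32.0062°
θ_1 = β − ψ = 119.9999°
θ_3 = φ − θ_1 − θ_2 = -30.0027° (wrapped to (-180°,180°])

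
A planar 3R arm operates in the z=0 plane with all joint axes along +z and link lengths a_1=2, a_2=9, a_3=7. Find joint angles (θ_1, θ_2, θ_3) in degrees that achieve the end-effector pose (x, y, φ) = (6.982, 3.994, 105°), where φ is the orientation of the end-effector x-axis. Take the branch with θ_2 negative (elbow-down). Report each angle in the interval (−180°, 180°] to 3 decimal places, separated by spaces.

60.019 -90.018 134.999

wrist centre = target − a_3·(cos φ, sin φ) = (8.7937, -2.7675)
cos θ_2 = (84.9887−2²−9²)/(2·2·9) = -0.0003; θ_2 = -90.0180° (elbow-down)
β = atan2(-2.7675,8.7937) = -17.4693°; ψ = atan2(-9.0000,1.9972) = -77.4883°
θ_1 = β − ψ = 60.0190°
θ_3 = φ − θ_1 − θ_2 = 134.9990° (wrapped to (-180°,180°])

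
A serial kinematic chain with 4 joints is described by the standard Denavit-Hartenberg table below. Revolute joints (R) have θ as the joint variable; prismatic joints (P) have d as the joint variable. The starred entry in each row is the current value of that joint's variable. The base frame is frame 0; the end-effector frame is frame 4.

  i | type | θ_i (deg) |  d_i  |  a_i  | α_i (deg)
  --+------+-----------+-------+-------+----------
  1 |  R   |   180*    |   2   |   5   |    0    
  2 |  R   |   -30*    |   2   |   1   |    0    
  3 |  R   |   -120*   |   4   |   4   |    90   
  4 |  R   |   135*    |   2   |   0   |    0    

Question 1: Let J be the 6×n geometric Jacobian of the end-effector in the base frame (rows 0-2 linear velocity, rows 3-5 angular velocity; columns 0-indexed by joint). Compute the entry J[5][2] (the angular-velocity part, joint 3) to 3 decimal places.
1.000

axis z_2 = (0.0000,0.0000,1.0000); lever o_n−o_2 = (4.4641,0.2679,4.0000)
cross product → J_v[:, 2] = (-0.2679,4.4641,0.0000)
J_ω[:, 2] = z_2
entry J[5][2] = 1.0000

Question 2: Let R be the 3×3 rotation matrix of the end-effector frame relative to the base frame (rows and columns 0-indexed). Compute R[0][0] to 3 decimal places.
-0.612

End-effector x-axis (col 0 of R) = (-0.6124,-0.3536,0.7071)
R[0][0] = -0.6124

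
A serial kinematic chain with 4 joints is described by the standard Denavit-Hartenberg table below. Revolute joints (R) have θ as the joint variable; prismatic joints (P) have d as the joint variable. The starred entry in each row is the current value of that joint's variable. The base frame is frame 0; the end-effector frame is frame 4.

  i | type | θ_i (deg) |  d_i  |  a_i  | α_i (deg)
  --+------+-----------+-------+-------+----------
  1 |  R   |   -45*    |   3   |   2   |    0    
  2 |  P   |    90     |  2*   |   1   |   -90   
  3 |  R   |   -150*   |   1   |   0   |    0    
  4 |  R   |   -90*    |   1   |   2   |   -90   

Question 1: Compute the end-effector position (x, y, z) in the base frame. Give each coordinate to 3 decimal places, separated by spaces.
0.000 0.000 3.268

after link 1: o_1 = (1.4142, -1.4142, 3.0000)
after link 2: o_2 = (2.1213, -0.7071, 5.0000)
after link 3: o_3 = (1.4142, 0.0000, 5.0000)
after link 4: o_4 = (0.0000, 0.0000, 3.2679)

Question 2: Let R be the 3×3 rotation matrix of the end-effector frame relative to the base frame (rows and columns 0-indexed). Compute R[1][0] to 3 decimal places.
End-effector x-axis (col 0 of R) = (-0.3536,-0.3536,-0.8660)
R[1][0] = -0.3536

-0.354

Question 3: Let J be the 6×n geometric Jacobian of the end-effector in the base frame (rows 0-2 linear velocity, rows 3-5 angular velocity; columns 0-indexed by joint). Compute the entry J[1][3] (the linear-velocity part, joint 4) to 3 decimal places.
axis z_3 = (-0.7071,0.7071,0.0000); lever o_n−o_3 = (-1.4142,0.0000,-1.7321)
cross product → J_v[:, 3] = (-1.2247,-1.2247,1.0000)
J_ω[:, 3] = z_3
entry J[1][3] = -1.2247

-1.225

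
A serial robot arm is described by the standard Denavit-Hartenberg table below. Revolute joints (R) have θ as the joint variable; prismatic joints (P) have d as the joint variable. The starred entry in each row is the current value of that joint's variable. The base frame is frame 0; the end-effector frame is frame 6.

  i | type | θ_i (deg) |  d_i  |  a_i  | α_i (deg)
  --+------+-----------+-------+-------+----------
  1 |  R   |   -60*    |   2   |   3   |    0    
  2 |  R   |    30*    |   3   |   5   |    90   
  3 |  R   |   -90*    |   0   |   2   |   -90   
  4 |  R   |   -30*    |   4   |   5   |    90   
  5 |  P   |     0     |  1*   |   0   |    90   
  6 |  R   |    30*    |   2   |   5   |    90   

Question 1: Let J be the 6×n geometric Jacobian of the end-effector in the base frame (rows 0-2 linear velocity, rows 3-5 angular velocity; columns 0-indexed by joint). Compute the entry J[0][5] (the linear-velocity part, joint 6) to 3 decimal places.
axis z_5 = (-0.8660,0.5000,0.0000); lever o_n−o_5 = (-3.8971,-2.7500,-2.5000)
cross product → J_v[:, 5] = (-1.2500,-2.1651,4.3301)
J_ω[:, 5] = z_5
entry J[0][5] = -1.2500

-1.250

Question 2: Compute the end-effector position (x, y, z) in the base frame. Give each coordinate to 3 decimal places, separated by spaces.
3.714 -12.763 -3.330

after link 1: o_1 = (1.5000, -2.5981, 2.0000)
after link 2: o_2 = (5.8301, -5.0981, 5.0000)
after link 3: o_3 = (5.8301, -5.0981, 3.0000)
after link 4: o_4 = (8.0442, -9.2631, -1.3301)
after link 5: o_5 = (7.6112, -10.0131, -0.8301)
after link 6: o_6 = (3.7141, -12.7631, -3.3301)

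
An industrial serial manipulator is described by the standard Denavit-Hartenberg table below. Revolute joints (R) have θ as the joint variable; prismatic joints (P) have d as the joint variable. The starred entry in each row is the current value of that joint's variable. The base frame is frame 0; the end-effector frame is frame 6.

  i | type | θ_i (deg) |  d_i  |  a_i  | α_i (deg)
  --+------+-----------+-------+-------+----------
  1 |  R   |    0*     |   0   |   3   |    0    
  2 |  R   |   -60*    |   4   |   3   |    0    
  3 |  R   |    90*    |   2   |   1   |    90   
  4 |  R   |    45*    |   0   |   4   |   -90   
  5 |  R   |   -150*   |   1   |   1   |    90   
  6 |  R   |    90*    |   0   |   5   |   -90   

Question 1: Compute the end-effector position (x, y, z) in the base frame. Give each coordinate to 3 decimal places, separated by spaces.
after link 1: o_1 = (3.0000, 0.0000, 0.0000)
after link 2: o_2 = (4.5000, -2.5981, 4.0000)
after link 3: o_3 = (5.3660, -2.0981, 6.0000)
after link 4: o_4 = (7.8155, -0.6839, 8.8284)
after link 5: o_5 = (6.9228, -1.7766, 8.9232)
after link 6: o_6 = (3.8610, -3.5444, 12.4587)

3.861 -3.544 12.459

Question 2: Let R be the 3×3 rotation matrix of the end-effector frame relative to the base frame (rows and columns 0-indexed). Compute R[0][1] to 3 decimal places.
0.739

End-effector y-axis (col 1 of R) = (0.7392,-0.5732,0.3536)
R[0][1] = 0.7392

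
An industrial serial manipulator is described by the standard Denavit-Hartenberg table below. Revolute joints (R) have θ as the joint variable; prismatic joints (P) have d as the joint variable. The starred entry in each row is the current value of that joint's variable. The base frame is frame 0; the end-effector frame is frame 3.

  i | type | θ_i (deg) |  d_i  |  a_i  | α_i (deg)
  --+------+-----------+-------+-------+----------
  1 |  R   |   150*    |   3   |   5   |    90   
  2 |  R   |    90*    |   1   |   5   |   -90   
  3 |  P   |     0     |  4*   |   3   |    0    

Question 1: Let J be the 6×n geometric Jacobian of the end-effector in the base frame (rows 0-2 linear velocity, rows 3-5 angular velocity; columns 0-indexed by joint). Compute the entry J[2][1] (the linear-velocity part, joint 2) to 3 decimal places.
axis z_1 = (0.5000,0.8660,0.0000); lever o_n−o_1 = (3.9641,-1.1340,8.0000)
cross product → J_v[:, 1] = (6.9282,-4.0000,-4.0000)
J_ω[:, 1] = z_1
entry J[2][1] = -4.0000

-4.000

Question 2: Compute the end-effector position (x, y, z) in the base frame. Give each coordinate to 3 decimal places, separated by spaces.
-0.366 1.366 11.000

after link 1: o_1 = (-4.3301, 2.5000, 3.0000)
after link 2: o_2 = (-3.8301, 3.3660, 8.0000)
after link 3: o_3 = (-0.3660, 1.3660, 11.0000)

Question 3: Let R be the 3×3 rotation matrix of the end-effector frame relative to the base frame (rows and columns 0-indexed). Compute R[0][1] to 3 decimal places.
-0.500

End-effector y-axis (col 1 of R) = (-0.5000,-0.8660,-0.0000)
R[0][1] = -0.5000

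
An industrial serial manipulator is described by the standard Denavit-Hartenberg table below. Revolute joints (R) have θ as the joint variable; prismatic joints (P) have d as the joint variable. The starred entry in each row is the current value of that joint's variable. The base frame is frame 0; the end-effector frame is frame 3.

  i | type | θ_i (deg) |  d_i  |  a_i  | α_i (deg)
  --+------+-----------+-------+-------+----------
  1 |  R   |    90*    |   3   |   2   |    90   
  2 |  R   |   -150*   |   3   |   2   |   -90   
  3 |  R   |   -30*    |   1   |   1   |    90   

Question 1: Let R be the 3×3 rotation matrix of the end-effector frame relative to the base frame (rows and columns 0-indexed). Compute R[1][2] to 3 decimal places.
End-effector z-axis (col 2 of R) = (0.8660,0.4330,0.2500)
R[1][2] = 0.4330

0.433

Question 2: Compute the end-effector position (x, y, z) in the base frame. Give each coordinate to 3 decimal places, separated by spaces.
after link 1: o_1 = (0.0000, 2.0000, 3.0000)
after link 2: o_2 = (3.0000, 0.2679, 2.0000)
after link 3: o_3 = (3.5000, 0.0179, 0.7010)

3.500 0.018 0.701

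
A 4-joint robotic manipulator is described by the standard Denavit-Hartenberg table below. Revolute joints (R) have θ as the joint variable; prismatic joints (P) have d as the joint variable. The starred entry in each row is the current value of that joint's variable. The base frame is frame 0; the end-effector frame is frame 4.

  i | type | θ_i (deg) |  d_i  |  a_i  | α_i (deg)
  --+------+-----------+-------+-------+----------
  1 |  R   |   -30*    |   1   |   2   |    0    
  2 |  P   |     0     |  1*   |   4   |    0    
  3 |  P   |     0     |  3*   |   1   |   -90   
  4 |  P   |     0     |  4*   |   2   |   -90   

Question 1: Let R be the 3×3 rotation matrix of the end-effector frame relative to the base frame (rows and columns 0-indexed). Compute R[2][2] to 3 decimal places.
-1.000

End-effector z-axis (col 2 of R) = (0.0000,0.0000,-1.0000)
R[2][2] = -1.0000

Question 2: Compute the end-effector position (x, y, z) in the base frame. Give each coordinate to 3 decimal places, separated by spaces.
after link 1: o_1 = (1.7321, -1.0000, 1.0000)
after link 2: o_2 = (5.1962, -3.0000, 2.0000)
after link 3: o_3 = (6.0622, -3.5000, 5.0000)
after link 4: o_4 = (9.7942, -1.0359, 5.0000)

9.794 -1.036 5.000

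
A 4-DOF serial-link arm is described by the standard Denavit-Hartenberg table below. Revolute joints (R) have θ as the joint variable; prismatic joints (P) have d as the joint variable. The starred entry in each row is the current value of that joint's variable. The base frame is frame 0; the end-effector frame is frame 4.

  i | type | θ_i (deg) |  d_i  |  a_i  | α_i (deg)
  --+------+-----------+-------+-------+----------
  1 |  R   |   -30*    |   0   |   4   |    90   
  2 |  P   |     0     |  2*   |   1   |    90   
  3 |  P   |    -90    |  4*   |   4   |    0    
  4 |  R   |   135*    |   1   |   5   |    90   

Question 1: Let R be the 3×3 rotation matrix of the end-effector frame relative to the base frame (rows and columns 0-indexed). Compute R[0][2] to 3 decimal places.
0.966

End-effector z-axis (col 2 of R) = (0.9659,0.2588,-0.0000)
R[0][2] = 0.9659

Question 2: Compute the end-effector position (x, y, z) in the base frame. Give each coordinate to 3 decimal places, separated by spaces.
after link 1: o_1 = (3.4641, -2.0000, 0.0000)
after link 2: o_2 = (3.3301, -4.2321, 0.0000)
after link 3: o_3 = (5.3301, -0.7679, -4.0000)
after link 4: o_4 = (6.6242, -5.5976, -5.0000)

6.624 -5.598 -5.000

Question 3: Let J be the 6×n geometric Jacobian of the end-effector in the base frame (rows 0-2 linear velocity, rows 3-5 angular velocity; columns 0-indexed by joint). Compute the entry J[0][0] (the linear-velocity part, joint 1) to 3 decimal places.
axis z_0 = ẑ; lever o_n−o_0 = (6.6242,-5.5976,-5.0000)
cross product → J_v[:, 0] = (5.5976,6.6242,-0.0000)
J_ω[:, 0] = z_0
entry J[0][0] = 5.5976

5.598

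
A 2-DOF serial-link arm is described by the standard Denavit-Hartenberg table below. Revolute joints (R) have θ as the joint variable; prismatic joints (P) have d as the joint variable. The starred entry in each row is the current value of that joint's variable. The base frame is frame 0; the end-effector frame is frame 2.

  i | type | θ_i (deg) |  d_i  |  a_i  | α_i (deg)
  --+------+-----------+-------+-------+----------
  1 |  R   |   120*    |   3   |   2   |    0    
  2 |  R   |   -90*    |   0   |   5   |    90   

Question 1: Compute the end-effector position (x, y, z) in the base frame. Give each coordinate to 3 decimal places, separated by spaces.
after link 1: o_1 = (-1.0000, 1.7321, 3.0000)
after link 2: o_2 = (3.3301, 4.2321, 3.0000)

3.330 4.232 3.000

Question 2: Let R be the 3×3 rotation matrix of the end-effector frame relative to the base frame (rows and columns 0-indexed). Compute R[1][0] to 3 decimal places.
0.500

End-effector x-axis (col 0 of R) = (0.8660,0.5000,0.0000)
R[1][0] = 0.5000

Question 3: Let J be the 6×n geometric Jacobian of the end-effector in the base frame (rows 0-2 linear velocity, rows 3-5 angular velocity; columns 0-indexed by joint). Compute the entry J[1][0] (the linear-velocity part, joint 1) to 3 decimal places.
axis z_0 = ẑ; lever o_n−o_0 = (3.3301,4.2321,3.0000)
cross product → J_v[:, 0] = (-4.2321,3.3301,0.0000)
J_ω[:, 0] = z_0
entry J[1][0] = 3.3301

3.330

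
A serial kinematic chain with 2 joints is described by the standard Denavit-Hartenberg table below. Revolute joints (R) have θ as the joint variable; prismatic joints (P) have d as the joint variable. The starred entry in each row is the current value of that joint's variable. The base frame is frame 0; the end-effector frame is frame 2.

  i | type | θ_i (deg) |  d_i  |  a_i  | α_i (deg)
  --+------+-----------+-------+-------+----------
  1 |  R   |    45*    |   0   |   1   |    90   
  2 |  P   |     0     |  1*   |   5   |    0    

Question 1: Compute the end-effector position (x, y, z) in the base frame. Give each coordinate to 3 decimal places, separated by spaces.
after link 1: o_1 = (0.7071, 0.7071, 0.0000)
after link 2: o_2 = (4.9497, 3.5355, 0.0000)

4.950 3.536 0.000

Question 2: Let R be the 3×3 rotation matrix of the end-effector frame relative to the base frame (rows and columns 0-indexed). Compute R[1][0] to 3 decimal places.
End-effector x-axis (col 0 of R) = (0.7071,0.7071,0.0000)
R[1][0] = 0.7071

0.707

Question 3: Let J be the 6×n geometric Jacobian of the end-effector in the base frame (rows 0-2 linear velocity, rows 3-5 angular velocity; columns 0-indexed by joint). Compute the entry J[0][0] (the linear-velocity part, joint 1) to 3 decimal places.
axis z_0 = ẑ; lever o_n−o_0 = (4.9497,3.5355,0.0000)
cross product → J_v[:, 0] = (-3.5355,4.9497,0.0000)
J_ω[:, 0] = z_0
entry J[0][0] = -3.5355

-3.536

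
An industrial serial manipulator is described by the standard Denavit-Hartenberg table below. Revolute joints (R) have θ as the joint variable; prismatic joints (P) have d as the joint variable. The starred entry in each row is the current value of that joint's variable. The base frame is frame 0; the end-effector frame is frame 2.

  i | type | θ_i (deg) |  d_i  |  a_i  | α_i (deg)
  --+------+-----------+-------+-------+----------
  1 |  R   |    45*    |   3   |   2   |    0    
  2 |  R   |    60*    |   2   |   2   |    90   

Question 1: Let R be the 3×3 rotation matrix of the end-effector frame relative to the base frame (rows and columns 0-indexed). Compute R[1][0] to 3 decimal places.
0.966

End-effector x-axis (col 0 of R) = (-0.2588,0.9659,0.0000)
R[1][0] = 0.9659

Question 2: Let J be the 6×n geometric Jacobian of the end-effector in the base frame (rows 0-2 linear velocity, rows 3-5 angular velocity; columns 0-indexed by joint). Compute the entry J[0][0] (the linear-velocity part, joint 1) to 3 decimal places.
axis z_0 = ẑ; lever o_n−o_0 = (0.8966,3.3461,5.0000)
cross product → J_v[:, 0] = (-3.3461,0.8966,0.0000)
J_ω[:, 0] = z_0
entry J[0][0] = -3.3461

-3.346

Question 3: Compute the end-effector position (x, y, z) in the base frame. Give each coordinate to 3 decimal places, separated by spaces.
after link 1: o_1 = (1.4142, 1.4142, 3.0000)
after link 2: o_2 = (0.8966, 3.3461, 5.0000)

0.897 3.346 5.000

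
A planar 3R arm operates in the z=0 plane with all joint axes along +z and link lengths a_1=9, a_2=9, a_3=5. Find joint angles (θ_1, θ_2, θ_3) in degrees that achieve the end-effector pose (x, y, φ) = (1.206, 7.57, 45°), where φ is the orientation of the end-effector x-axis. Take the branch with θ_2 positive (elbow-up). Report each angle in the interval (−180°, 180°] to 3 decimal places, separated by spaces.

45.002 150.000 -150.003

wrist centre = target − a_3·(cos φ, sin φ) = (-2.3295, 4.0345)
cos θ_2 = (21.7036−9²−9²)/(2·9·9) = -0.8660; θ_2 = 150.0002° (elbow-up)
β = atan2(4.0345,-2.3295) = 120.0025°; ψ = atan2(4.5000,1.2058) = 75.0001°
θ_1 = β − ψ = 45.0024°
θ_3 = φ − θ_1 − θ_2 = -150.0026° (wrapped to (-180°,180°])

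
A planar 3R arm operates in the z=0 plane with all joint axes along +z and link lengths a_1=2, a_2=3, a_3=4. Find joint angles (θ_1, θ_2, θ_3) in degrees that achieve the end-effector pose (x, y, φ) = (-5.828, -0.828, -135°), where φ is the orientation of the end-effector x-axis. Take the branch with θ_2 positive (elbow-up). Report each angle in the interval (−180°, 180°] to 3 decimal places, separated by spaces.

wrist centre = target − a_3·(cos φ, sin φ) = (-2.9996, 2.0004)
cos θ_2 = (12.9991−2²−3²)/(2·2·3) = -0.0001; θ_2 = 90.0041° (elbow-up)
β = atan2(2.0004,-2.9996) = 146.3005°; ψ = atan2(3.0000,1.9998) = 56.3128°
θ_1 = β − ψ = 89.9878°
θ_3 = φ − θ_1 − θ_2 = 45.0082° (wrapped to (-180°,180°])

89.988 90.004 45.008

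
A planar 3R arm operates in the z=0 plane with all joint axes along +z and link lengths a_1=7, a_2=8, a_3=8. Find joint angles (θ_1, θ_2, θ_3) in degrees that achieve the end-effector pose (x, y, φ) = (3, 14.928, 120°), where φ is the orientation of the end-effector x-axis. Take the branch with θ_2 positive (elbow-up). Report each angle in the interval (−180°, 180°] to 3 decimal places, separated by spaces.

wrist centre = target − a_3·(cos φ, sin φ) = (7.0000, 7.9998)
cos θ_2 = (112.9967−7²−8²)/(2·7·8) = -0.0000; θ_2 = 90.0017° (elbow-up)
β = atan2(7.9998,7.0000) = 48.8134°; ψ = atan2(8.0000,6.9998) = 48.8150°
θ_1 = β − ψ = -0.0017°
θ_3 = φ − θ_1 − θ_2 = 30.0000° (wrapped to (-180°,180°])

-0.002 90.002 30.000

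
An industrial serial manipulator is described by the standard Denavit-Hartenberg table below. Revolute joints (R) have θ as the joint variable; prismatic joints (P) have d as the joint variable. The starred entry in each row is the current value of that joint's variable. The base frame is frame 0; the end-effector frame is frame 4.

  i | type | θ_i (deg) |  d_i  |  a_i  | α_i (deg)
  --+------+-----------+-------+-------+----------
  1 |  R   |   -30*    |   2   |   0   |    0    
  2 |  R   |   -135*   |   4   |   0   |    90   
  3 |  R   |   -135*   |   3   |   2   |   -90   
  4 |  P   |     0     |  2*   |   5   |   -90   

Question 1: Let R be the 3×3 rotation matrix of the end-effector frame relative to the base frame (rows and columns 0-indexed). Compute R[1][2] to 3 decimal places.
-0.966

End-effector z-axis (col 2 of R) = (0.2588,-0.9659,-0.0000)
R[1][2] = -0.9659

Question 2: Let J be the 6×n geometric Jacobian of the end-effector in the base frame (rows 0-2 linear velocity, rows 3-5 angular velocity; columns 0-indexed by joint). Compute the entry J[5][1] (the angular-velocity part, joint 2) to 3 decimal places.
1.000

axis z_1 = (0.0000,0.0000,1.0000); lever o_n−o_1 = (2.6386,3.8128,-2.3640)
cross product → J_v[:, 1] = (-3.8128,2.6386,0.0000)
J_ω[:, 1] = z_1
entry J[5][1] = 1.0000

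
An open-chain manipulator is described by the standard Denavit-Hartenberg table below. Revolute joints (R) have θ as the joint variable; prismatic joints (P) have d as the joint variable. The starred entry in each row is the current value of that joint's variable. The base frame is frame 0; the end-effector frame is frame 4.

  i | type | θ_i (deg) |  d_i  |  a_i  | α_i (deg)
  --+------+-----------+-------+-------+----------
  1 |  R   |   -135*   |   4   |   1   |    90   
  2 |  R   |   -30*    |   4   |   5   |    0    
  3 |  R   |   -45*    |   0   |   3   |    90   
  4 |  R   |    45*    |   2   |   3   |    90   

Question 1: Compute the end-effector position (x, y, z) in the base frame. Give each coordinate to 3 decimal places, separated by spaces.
-7.669 0.988 -3.964

after link 1: o_1 = (-0.7071, -0.7071, 4.0000)
after link 2: o_2 = (-6.5974, -0.9405, 1.5000)
after link 3: o_3 = (-7.1464, -1.4896, -1.3978)
after link 4: o_4 = (-7.6686, 0.9882, -3.9645)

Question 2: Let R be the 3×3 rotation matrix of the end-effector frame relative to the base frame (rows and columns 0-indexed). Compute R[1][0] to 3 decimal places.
End-effector x-axis (col 0 of R) = (-0.6294,0.3706,-0.6830)
R[1][0] = 0.3706

0.371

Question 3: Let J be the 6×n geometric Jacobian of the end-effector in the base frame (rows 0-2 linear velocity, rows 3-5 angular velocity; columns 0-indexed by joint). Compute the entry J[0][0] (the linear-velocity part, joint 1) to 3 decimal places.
-0.988

axis z_0 = ẑ; lever o_n−o_0 = (-7.6686,0.9882,-3.9645)
cross product → J_v[:, 0] = (-0.9882,-7.6686,0.0000)
J_ω[:, 0] = z_0
entry J[0][0] = -0.9882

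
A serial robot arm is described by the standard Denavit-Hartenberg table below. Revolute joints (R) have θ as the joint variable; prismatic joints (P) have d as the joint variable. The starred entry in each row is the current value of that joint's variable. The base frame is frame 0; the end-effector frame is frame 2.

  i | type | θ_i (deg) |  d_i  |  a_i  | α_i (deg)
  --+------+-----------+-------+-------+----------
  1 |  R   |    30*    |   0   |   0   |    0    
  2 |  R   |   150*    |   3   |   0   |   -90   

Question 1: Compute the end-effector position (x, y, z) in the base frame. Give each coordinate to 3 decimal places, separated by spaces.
after link 1: o_1 = (0.0000, 0.0000, 0.0000)
after link 2: o_2 = (0.0000, 0.0000, 3.0000)

0.000 0.000 3.000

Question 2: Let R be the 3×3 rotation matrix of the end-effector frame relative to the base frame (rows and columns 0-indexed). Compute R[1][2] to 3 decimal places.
-1.000

End-effector z-axis (col 2 of R) = (0.0000,-1.0000,0.0000)
R[1][2] = -1.0000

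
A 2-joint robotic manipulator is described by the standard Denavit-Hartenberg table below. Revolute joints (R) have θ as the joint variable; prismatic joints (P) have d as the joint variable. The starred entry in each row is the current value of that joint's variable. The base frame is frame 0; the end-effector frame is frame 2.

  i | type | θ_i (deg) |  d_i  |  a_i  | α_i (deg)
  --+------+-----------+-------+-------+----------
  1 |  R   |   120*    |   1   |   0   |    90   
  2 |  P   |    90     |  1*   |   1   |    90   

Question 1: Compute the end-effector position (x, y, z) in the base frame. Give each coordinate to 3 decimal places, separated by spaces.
after link 1: o_1 = (0.0000, 0.0000, 1.0000)
after link 2: o_2 = (0.8660, 0.5000, 2.0000)

0.866 0.500 2.000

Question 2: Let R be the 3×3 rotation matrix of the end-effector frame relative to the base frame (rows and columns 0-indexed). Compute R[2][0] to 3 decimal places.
End-effector x-axis (col 0 of R) = (-0.0000,0.0000,1.0000)
R[2][0] = 1.0000

1.000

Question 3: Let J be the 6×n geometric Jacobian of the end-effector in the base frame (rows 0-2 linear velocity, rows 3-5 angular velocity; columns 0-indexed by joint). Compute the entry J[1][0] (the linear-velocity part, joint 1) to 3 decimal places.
axis z_0 = ẑ; lever o_n−o_0 = (0.8660,0.5000,2.0000)
cross product → J_v[:, 0] = (-0.5000,0.8660,0.0000)
J_ω[:, 0] = z_0
entry J[1][0] = 0.8660

0.866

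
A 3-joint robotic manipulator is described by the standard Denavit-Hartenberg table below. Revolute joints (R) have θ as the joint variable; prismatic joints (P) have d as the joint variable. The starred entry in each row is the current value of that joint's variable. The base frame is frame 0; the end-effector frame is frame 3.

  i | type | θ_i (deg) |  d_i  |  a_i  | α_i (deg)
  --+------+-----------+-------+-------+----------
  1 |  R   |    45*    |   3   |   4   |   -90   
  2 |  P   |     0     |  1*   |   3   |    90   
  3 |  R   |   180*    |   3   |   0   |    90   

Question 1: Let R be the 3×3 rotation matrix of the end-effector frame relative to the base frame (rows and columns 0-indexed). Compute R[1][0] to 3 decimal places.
End-effector x-axis (col 0 of R) = (-0.7071,-0.7071,0.0000)
R[1][0] = -0.7071

-0.707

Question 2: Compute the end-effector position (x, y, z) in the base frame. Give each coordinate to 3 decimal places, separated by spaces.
4.243 5.657 6.000

after link 1: o_1 = (2.8284, 2.8284, 3.0000)
after link 2: o_2 = (4.2426, 5.6569, 3.0000)
after link 3: o_3 = (4.2426, 5.6569, 6.0000)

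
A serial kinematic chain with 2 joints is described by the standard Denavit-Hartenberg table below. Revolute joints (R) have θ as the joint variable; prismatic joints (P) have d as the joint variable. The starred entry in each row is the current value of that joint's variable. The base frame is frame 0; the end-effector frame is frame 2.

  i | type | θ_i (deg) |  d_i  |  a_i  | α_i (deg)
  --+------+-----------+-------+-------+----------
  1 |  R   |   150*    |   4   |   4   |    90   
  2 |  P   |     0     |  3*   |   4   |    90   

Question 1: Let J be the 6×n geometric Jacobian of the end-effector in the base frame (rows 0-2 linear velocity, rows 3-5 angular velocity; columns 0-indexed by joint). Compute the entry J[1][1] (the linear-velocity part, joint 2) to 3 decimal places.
prismatic axis z_1 = (0.5000,0.8660,0.0000)
J_v[:, 1] = z_1; J_ω[:, 1] = (0,0,0)
entry J[1][1] = 0.8660

0.866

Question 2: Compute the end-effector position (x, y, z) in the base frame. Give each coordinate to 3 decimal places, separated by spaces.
after link 1: o_1 = (-3.4641, 2.0000, 4.0000)
after link 2: o_2 = (-5.4282, 6.5981, 4.0000)

-5.428 6.598 4.000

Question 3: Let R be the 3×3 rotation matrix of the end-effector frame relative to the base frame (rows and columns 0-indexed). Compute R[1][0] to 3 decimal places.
End-effector x-axis (col 0 of R) = (-0.8660,0.5000,0.0000)
R[1][0] = 0.5000

0.500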